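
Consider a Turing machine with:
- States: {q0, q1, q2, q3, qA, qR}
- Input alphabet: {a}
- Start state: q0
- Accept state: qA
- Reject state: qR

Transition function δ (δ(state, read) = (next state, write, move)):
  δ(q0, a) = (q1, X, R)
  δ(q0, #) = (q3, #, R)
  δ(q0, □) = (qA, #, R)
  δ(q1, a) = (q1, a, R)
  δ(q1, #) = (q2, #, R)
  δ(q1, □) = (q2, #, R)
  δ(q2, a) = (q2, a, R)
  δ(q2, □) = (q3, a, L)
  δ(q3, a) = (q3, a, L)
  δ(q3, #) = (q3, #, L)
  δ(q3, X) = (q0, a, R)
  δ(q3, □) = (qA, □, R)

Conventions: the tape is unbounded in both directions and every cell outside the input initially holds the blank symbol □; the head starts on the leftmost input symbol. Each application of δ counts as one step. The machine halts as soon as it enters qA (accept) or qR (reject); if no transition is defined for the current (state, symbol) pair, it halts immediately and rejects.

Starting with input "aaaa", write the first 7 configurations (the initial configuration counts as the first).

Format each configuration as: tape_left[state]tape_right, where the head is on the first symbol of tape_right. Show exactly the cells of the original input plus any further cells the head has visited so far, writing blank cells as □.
Step 0: [q0]aaaa (head at position 0)
Step 1: δ(q0, a) = (q1, X, R)  ⊢  X[q1]aaa (head at position 1)
Step 2: δ(q1, a) = (q1, a, R)  ⊢  Xa[q1]aa (head at position 2)
Step 3: δ(q1, a) = (q1, a, R)  ⊢  Xaa[q1]a (head at position 3)
Step 4: δ(q1, a) = (q1, a, R)  ⊢  Xaaa[q1]□ (head at position 4)
Step 5: δ(q1, □) = (q2, #, R)  ⊢  Xaaa#[q2]□ (head at position 5)
Step 6: δ(q2, □) = (q3, a, L)  ⊢  Xaaa[q3]#a (head at position 4)

Final answer: [q0]aaaa ⊢ X[q1]aaa ⊢ Xa[q1]aa ⊢ Xaa[q1]a ⊢ Xaaa[q1]□ ⊢ Xaaa#[q2]□ ⊢ Xaaa[q3]#a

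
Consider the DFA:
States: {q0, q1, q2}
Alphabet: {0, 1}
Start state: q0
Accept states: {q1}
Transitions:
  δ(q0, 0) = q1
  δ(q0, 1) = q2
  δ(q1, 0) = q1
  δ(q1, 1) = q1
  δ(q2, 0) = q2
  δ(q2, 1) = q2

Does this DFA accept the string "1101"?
Processing string "1101":
  q0 --1--> q2
  q2 --1--> q2
  q2 --0--> q2
  q2 --1--> q2
Final state: q2
Accept states: {q1}
q2 is not an accept state, so the string is rejected.

Final answer: No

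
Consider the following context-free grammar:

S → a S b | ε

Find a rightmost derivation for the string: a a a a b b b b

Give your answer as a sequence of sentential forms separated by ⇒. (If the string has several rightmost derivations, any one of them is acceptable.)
Start with S.
Step 1: the rightmost non-terminal is S; apply S → a S b:  a S b
Step 2: the rightmost non-terminal is S; apply S → a S b:  a a S b b
Step 3: the rightmost non-terminal is S; apply S → a S b:  a a a S b b b
Step 4: the rightmost non-terminal is S; apply S → a S b:  a a a a S b b b b
Step 5: the rightmost non-terminal is S; apply S → ε:  a a a a b b b b

Final answer: S ⇒ a S b ⇒ a a S b b ⇒ a a a S b b b ⇒ a a a a S b b b b ⇒ a a a a b b b b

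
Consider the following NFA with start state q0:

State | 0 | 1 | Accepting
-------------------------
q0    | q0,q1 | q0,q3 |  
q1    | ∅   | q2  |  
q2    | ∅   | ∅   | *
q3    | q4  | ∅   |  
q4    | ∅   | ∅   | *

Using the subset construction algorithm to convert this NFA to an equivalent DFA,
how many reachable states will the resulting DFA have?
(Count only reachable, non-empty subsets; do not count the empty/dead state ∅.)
Start subset: {q0}
{q0}: on 0 → {q0, q1}, on 1 → {q0, q3}
{q0, q1}: on 0 → {q0, q1}, on 1 → {q0, q2, q3}
{q0, q3}: on 0 → {q0, q1, q4}, on 1 → {q0, q3}
{q0, q2, q3}: on 0 → {q0, q1, q4}, on 1 → {q0, q3}
{q0, q1, q4}: on 0 → {q0, q1}, on 1 → {q0, q2, q3}
Reachable non-empty subsets: {q0}, {q0, q1}, {q0, q3}, {q0, q2, q3}, {q0, q1, q4} — 5 in total.

Final answer: 5 states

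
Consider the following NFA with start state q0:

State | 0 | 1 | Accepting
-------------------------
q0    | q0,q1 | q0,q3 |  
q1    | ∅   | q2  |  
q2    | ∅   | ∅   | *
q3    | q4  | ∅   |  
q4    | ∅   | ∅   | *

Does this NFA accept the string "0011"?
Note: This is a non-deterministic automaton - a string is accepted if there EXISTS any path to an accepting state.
Track the set of states the NFA could be in: start {q0}
Read '0': {q0} → {q0, q1}
Read '0': {q0, q1} → {q0, q1}
Read '1': {q0, q1} → {q0, q2, q3}
Read '1': {q0, q2, q3} → {q0, q3}
Final set {q0, q3} contains no accepting state → rejected.

Final answer: No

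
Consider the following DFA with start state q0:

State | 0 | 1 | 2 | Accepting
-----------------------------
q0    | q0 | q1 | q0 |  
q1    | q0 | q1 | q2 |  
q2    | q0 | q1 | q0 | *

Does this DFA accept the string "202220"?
Start in q0.
Read '2': q0 → q0
Read '0': q0 → q0
Read '2': q0 → q0
Read '2': q0 → q0
Read '2': q0 → q0
Read '0': q0 → q0
Final state q0 is not accepting, so the string is rejected.

Final answer: No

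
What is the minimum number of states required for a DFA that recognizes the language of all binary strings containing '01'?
Language: binary strings containing '01'
Lower bound (Myhill–Nerode): the prefixes ε, 0, 01 are pairwise distinguishable:
  ε vs 01: suffix ε distinguishes them (ε is rejected, 01 is accepted)
  0 vs 01: suffix ε distinguishes them (0 is rejected, 01 is accepted)
  ε vs 0: suffix 1 distinguishes them (ε·1 = 1 is rejected, 0·1 = 01 is accepted)
So any DFA needs at least 3 states.
Upper bound: a DFA with 3 states exists (one state per class above: 'no progress', 'last symbol 0', and 'seen 01' (accepting sink)).
Minimum states: 3

Final answer: 3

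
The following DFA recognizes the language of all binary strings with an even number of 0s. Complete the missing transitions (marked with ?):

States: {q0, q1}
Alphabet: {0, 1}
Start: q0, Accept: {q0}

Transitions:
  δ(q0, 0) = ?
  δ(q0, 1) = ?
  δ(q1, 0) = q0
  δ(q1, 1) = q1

What each state remembers (consistent with the given transitions and accept states):
  q0: an even number of 0s has been read so far
  q1: an odd number of 0s has been read so far
Filling in the missing entries:
  δ(q0, 0): in q0 (an even number of 0s has been read so far), after reading 0 we have: an odd number of 0s has been read so far → q1
  δ(q0, 1): in q0 (an even number of 0s has been read so far), after reading 1 we have: an even number of 0s has been read so far → q0

Final answer: δ(q0, 0) = q1; δ(q0, 1) = q0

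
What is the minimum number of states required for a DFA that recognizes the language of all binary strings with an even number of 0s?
Language: binary strings with an even number of 0s
Lower bound (Myhill–Nerode): the prefixes ε, 0 are pairwise distinguishable:
  ε vs 0: suffix ε distinguishes them (ε has zero 0s (accepted), 0 has one 0 (rejected))
So any DFA needs at least 2 states.
Upper bound: a DFA with 2 states exists (one state per class above).
Minimum states: 2

Final answer: 2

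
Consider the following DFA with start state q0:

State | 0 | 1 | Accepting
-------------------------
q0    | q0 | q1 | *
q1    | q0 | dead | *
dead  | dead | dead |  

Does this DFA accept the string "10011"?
Start in q0.
Read '1': q0 → q1
Read '0': q1 → q0
Read '0': q0 → q0
Read '1': q0 → q1
Read '1': q1 → dead
Final state dead is not accepting, so the string is rejected.

Final answer: No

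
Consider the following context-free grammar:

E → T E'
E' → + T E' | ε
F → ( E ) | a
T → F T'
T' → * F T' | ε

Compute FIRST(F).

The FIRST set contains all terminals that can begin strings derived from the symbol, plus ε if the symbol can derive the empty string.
FIRST(F): F → ( E ) contributes '(' and F → a contributes 'a', so FIRST(F) = {(, a}. F is not nullable.

Final answer: {(, a}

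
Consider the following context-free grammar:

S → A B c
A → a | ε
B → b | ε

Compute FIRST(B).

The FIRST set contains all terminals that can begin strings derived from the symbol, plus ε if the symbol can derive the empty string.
B → b contributes b; B → ε makes B nullable, contributing ε. FIRST(B) = {b, ε}.

Final answer: {b, ε}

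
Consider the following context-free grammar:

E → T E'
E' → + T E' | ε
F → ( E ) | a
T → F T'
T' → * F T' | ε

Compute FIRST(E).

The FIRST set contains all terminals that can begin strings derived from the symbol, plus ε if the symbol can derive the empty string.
FIRST(F): F → ( E ) contributes '(' and F → a contributes 'a', so FIRST(F) = {(, a}. F is not nullable.
FIRST(T): T → F T' begins with F, and F is not nullable, so FIRST(T) = FIRST(F) = {(, a}.
FIRST(E): E → T E' begins with T, and T is not nullable, so FIRST(E) = FIRST(T) = {(, a}.

Final answer: {(, a}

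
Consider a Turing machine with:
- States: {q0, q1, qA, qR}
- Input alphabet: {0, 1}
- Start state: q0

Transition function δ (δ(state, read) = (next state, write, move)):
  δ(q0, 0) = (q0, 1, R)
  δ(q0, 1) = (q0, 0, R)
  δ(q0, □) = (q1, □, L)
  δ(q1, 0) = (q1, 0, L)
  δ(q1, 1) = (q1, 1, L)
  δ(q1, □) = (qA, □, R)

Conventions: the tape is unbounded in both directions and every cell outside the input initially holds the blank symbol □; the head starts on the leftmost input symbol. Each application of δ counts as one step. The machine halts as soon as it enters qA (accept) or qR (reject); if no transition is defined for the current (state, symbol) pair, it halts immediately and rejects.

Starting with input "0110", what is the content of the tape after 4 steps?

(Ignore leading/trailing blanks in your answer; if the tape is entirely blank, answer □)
Step 0: [q0]0110 (head at position 0)
Step 1: δ(q0, 0) = (q0, 1, R)  ⊢  1[q0]110 (head at position 1)
Step 2: δ(q0, 1) = (q0, 0, R)  ⊢  10[q0]10 (head at position 2)
Step 3: δ(q0, 1) = (q0, 0, R)  ⊢  100[q0]0 (head at position 3)
Step 4: δ(q0, 0) = (q0, 1, R)  ⊢  1001[q0]□ (head at position 4)
Tape after 4 steps (ignoring surrounding blanks): 1001

Final answer: Tape: 1001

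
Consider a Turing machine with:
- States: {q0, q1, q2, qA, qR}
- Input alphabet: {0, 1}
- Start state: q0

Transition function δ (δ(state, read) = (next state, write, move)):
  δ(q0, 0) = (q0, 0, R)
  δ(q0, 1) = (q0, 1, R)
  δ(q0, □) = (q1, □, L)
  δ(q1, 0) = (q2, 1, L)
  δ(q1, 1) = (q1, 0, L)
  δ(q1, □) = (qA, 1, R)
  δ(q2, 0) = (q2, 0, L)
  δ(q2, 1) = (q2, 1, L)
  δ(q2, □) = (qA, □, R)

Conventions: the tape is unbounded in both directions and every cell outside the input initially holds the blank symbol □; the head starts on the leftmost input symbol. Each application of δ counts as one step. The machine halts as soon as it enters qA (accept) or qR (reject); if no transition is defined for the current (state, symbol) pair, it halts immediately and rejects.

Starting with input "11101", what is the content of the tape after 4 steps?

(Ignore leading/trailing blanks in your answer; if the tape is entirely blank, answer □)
Step 0: [q0]11101 (head at position 0)
Step 1: δ(q0, 1) = (q0, 1, R)  ⊢  1[q0]1101 (head at position 1)
Step 2: δ(q0, 1) = (q0, 1, R)  ⊢  11[q0]101 (head at position 2)
Step 3: δ(q0, 1) = (q0, 1, R)  ⊢  111[q0]01 (head at position 3)
Step 4: δ(q0, 0) = (q0, 0, R)  ⊢  1110[q0]1 (head at position 4)
Tape after 4 steps (ignoring surrounding blanks): 11101

Final answer: Tape: 11101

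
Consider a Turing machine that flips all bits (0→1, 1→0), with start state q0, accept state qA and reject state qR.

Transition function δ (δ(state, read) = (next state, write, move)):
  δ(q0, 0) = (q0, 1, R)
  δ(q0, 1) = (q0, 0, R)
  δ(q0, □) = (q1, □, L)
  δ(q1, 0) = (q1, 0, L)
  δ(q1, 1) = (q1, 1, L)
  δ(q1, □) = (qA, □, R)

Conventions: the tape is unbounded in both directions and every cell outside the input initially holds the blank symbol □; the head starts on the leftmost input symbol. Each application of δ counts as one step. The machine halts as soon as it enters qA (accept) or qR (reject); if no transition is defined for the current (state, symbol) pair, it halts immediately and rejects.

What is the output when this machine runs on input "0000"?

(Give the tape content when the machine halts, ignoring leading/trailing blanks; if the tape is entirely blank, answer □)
Step 0: [q0]0000 (head at position 0)
Step 1: δ(q0, 0) = (q0, 1, R)  ⊢  1[q0]000 (head at position 1)
Step 2: δ(q0, 0) = (q0, 1, R)  ⊢  11[q0]00 (head at position 2)
Step 3: δ(q0, 0) = (q0, 1, R)  ⊢  111[q0]0 (head at position 3)
Step 4: δ(q0, 0) = (q0, 1, R)  ⊢  1111[q0]□ (head at position 4)
Step 5: δ(q0, □) = (q1, □, L)  ⊢  111[q1]1□ (head at position 3)
Step 6: δ(q1, 1) = (q1, 1, L)  ⊢  11[q1]11□ (head at position 2)
Step 7: δ(q1, 1) = (q1, 1, L)  ⊢  1[q1]111□ (head at position 1)
Step 8: δ(q1, 1) = (q1, 1, L)  ⊢  [q1]1111□ (head at position 0)
Step 9: δ(q1, 1) = (q1, 1, L)  ⊢  [q1]□1111□ (head at position -1)
Step 10: δ(q1, □) = (qA, □, R)  ⊢  □[qA]1111□ (head at position 0)
The machine is in qA, so it halts and accepts.
Tape content when halted (ignoring surrounding blanks): 1111

Final answer: Output: 1111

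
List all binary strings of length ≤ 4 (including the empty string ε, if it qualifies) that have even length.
Checking every binary string of length 0 to 4:
  Length 0: accepted: ε | rejected: (none)
  Length 1: accepted: (none) | rejected: 0, 1
  Length 2: accepted: 00, 01, 10, 11 | rejected: (none)
  Length 3: accepted: (none) | rejected: 000, 001, 010, 011, 100, 101, 110, 111
  Length 4: accepted: 0000, 0001, 0010, 0011, 0100, 0101, 0110, 0111, 1000, 1001, 1010, 1011, 1100, 1101, 1110, 1111 | rejected: (none)
Total: 21 string(s).

Final answer: ε, 00, 01, 10, 11, 0000, 0001, 0010, 0011, 0100, 0101, 0110, 0111, 1000, 1001, 1010, 1011, 1100, 1101, 1110, 1111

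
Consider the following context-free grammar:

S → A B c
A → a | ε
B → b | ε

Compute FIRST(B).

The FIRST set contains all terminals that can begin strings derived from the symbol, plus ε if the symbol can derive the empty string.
B → b contributes b; B → ε makes B nullable, contributing ε. FIRST(B) = {b, ε}.

Final answer: {b, ε}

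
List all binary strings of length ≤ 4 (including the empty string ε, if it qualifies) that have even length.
Checking every binary string of length 0 to 4:
  Length 0: accepted: ε | rejected: (none)
  Length 1: accepted: (none) | rejected: 0, 1
  Length 2: accepted: 00, 01, 10, 11 | rejected: (none)
  Length 3: accepted: (none) | rejected: 000, 001, 010, 011, 100, 101, 110, 111
  Length 4: accepted: 0000, 0001, 0010, 0011, 0100, 0101, 0110, 0111, 1000, 1001, 1010, 1011, 1100, 1101, 1110, 1111 | rejected: (none)
Total: 21 string(s).

Final answer: ε, 00, 01, 10, 11, 0000, 0001, 0010, 0011, 0100, 0101, 0110, 0111, 1000, 1001, 1010, 1011, 1100, 1101, 1110, 1111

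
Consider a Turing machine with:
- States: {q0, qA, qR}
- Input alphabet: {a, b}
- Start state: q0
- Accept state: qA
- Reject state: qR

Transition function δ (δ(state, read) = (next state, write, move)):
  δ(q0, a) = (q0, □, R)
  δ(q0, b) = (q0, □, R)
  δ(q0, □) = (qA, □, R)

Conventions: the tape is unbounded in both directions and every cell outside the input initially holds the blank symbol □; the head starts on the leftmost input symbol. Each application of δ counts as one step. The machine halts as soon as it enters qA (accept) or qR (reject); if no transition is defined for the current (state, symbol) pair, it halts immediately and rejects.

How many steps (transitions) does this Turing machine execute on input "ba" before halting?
Step 0: [q0]ba (head at position 0)
Step 1: δ(q0, b) = (q0, □, R)  ⊢  □[q0]a (head at position 1)
Step 2: δ(q0, a) = (q0, □, R)  ⊢  □□[q0]□ (head at position 2)
Step 3: δ(q0, □) = (qA, □, R)  ⊢  □□□[qA]□ (head at position 3)
The machine is in qA, so it halts and accepts.
Number of transitions executed: 3.

Final answer: 3 steps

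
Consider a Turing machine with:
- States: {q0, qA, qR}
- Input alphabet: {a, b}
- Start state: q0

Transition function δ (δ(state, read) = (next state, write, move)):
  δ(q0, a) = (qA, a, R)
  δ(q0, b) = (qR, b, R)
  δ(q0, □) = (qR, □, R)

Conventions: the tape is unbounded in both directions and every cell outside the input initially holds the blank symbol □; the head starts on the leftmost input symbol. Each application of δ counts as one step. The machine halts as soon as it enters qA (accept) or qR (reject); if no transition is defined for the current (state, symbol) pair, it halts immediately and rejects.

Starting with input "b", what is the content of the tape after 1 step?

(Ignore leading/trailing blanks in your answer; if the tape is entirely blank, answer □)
Step 0: [q0]b (head at position 0)
Step 1: δ(q0, b) = (qR, b, R)  ⊢  b[qR]□ (head at position 1)
Tape after 1 step (ignoring surrounding blanks): b

Final answer: Tape: b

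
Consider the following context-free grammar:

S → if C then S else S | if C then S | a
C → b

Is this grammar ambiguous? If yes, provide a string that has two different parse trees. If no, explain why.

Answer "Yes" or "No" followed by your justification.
The 'dangling else' can attach to either if. Two leftmost derivations of  if b then if b then a else a:
  (1) S ⇒ if C then S else S ⇒ if b then S else S ⇒ if b then if C then S else S ⇒ if b then if b then S else S ⇒ if b then if b then a else S ⇒ if b then if b then a else a   (else belongs to the outer if)
  (2) S ⇒ if C then S ⇒ if b then S ⇒ if b then if C then S else S ⇒ if b then if b then S else S ⇒ if b then if b then a else S ⇒ if b then if b then a else a   (else belongs to the inner if)
Two distinct parse trees for the same string, so the grammar is ambiguous.

Final answer: Yes - the string 'if b then if b then a else a' has two distinct leftmost derivations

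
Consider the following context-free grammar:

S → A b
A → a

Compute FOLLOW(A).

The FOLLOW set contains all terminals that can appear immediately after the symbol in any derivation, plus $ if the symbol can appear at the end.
A occurs only in S → A b, where it is immediately followed by the terminal b. So FOLLOW(A) = {b}.

Final answer: {b}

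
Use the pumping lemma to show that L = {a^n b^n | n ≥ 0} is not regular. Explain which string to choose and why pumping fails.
Language: L = {a^n b^n | n ≥ 0} (equal numbers of a's followed by b's)
Step 1: Assume for contradiction that L is regular, with pumping length p.
Step 2: Choose s = a^p b^p. Then s ∈ L (it has p a's followed by p b's) and |s| ≥ p.
Step 3: Consider any decomposition s = xyz with |xy| ≤ p and |y| > 0. Since |xy| ≤ p and the first p symbols of s are all a's, y = a^k for some k with 1 ≤ k ≤ p.
Step 4: Pumping up (i = 2): xy²z = a^(p+k) b^p, which has more a's than b's, so xy²z ∉ L.
This contradicts the pumping lemma, so L is not regular.

Final answer: Choose s = a^p b^p. Since |xy| ≤ p, y = a^k with k ≥ 1. Then xy²z = a^(p+k) b^p ∉ L.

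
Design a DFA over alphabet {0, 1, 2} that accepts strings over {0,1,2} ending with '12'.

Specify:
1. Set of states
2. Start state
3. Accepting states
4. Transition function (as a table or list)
One valid DFA (any DFA recognizing the same language is acceptable):
States: {q0, q1, q2}
Start: q0
Accepting: {q2}
Transitions (accepting states marked with *):
State | 0 | 1 | 2 | Accepting
-----------------------------
q0    | q0 | q1 | q0 |  
q1    | q0 | q1 | q2 |  
q2    | q0 | q1 | q0 | *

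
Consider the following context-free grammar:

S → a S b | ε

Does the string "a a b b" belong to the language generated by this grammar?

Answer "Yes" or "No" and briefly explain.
A derivation exists: S ⇒ a S b ⇒ a a S b b ⇒ a a b b (using S → a S b twice, then S → ε).

Final answer: Yes - a valid derivation exists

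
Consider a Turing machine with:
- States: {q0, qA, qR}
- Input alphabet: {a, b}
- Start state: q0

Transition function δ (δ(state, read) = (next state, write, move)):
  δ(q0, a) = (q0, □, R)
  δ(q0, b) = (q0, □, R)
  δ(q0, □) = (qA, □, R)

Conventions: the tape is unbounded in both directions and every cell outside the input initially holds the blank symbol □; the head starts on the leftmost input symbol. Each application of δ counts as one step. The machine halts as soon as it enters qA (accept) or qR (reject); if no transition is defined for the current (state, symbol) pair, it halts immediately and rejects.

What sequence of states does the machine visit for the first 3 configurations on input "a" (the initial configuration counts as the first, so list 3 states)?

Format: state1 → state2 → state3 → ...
Step 0: [q0]a (head at position 0)
Step 1: δ(q0, a) = (q0, □, R)  ⊢  □[q0]□ (head at position 1)
Step 2: δ(q0, □) = (qA, □, R)  ⊢  □□[qA]□ (head at position 2)
Reading off the states of these 3 configurations: q0 → q0 → qA

Final answer: q0 → q0 → qA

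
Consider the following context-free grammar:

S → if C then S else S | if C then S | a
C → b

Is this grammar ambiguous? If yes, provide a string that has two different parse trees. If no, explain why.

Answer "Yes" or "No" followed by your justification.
The 'dangling else' can attach to either if. Two leftmost derivations of  if b then if b then a else a:
  (1) S ⇒ if C then S else S ⇒ if b then S else S ⇒ if b then if C then S else S ⇒ if b then if b then S else S ⇒ if b then if b then a else S ⇒ if b then if b then a else a   (else belongs to the outer if)
  (2) S ⇒ if C then S ⇒ if b then S ⇒ if b then if C then S else S ⇒ if b then if b then S else S ⇒ if b then if b then a else S ⇒ if b then if b then a else a   (else belongs to the inner if)
Two distinct parse trees for the same string, so the grammar is ambiguous.

Final answer: Yes - the string 'if b then if b then a else a' has two distinct leftmost derivations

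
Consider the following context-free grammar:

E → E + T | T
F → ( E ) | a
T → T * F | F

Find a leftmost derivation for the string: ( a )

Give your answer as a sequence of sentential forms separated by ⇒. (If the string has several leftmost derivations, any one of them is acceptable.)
Start with E.
Step 1: the leftmost non-terminal is E; apply E → T:  T
Step 2: the leftmost non-terminal is T; apply T → F:  F
Step 3: the leftmost non-terminal is F; apply F → ( E ):  ( E )
Step 4: the leftmost non-terminal is E; apply E → T:  ( T )
Step 5: the leftmost non-terminal is T; apply T → F:  ( F )
Step 6: the leftmost non-terminal is F; apply F → a:  ( a )

Final answer: E ⇒ T ⇒ F ⇒ ( E ) ⇒ ( T ) ⇒ ( F ) ⇒ ( a )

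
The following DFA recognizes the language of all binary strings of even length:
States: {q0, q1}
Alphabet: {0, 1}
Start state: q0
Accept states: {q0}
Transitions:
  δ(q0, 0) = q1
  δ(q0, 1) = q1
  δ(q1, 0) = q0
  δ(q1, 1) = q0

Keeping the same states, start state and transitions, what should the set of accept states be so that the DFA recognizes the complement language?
The DFA is complete (every state has a transition on every symbol), so the complement
is recognized by the same DFA with accepting and non-accepting states swapped.
Original accept states: {q0}
Complement accept states = All states - Original accept states
= {q0, q1} - {q0}
= {q1}
Complement language: strings of ODD length

Final answer: {q1}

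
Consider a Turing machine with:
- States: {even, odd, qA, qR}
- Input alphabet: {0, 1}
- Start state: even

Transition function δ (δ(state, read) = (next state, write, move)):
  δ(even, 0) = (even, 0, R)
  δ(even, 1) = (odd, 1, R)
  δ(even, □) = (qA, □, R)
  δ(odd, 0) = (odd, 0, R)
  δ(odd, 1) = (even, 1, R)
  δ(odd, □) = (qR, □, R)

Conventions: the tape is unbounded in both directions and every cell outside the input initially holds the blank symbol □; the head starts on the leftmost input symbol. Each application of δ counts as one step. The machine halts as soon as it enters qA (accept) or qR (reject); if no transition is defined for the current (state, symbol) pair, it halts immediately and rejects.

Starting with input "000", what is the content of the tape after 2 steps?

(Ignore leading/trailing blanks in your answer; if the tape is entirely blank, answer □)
Step 0: [even]000 (head at position 0)
Step 1: δ(even, 0) = (even, 0, R)  ⊢  0[even]00 (head at position 1)
Step 2: δ(even, 0) = (even, 0, R)  ⊢  00[even]0 (head at position 2)
Tape after 2 steps (ignoring surrounding blanks): 000

Final answer: Tape: 000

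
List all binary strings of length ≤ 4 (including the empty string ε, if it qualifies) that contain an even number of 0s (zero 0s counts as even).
Checking every binary string of length 0 to 4:
  Length 0: accepted: ε | rejected: (none)
  Length 1: accepted: 1 | rejected: 0
  Length 2: accepted: 00, 11 | rejected: 01, 10
  Length 3: accepted: 001, 010, 100, 111 | rejected: 000, 011, 101, 110
  Length 4: accepted: 0000, 0011, 0101, 0110, 1001, 1010, 1100, 1111 | rejected: 0001, 0010, 0100, 0111, 1000, 1011, 1101, 1110
Total: 16 string(s).

Final answer: ε, 1, 00, 11, 001, 010, 100, 111, 0000, 0011, 0101, 0110, 1001, 1010, 1100, 1111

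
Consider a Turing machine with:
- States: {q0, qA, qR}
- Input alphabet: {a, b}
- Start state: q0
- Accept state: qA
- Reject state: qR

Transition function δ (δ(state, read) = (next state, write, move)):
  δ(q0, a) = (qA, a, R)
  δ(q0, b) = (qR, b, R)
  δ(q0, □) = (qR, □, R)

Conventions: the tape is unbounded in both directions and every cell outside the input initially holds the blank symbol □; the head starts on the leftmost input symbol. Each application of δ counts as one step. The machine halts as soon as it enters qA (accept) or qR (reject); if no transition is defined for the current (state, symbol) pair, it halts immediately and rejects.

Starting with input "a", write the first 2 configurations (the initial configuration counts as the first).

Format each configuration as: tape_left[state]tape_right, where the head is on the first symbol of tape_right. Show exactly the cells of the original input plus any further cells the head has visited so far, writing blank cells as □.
Step 0: [q0]a (head at position 0)
Step 1: δ(q0, a) = (qA, a, R)  ⊢  a[qA]□ (head at position 1)

Final answer: [q0]a ⊢ a[qA]□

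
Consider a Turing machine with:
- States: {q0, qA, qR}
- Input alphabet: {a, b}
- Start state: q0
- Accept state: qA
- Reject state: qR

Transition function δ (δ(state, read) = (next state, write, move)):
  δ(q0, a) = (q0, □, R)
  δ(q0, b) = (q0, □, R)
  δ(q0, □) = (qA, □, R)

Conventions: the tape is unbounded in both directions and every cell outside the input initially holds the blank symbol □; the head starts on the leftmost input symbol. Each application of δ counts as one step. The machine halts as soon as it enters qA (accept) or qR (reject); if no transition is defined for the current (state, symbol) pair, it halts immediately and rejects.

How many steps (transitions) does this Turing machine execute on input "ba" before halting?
Step 0: [q0]ba (head at position 0)
Step 1: δ(q0, b) = (q0, □, R)  ⊢  □[q0]a (head at position 1)
Step 2: δ(q0, a) = (q0, □, R)  ⊢  □□[q0]□ (head at position 2)
Step 3: δ(q0, □) = (qA, □, R)  ⊢  □□□[qA]□ (head at position 3)
The machine is in qA, so it halts and accepts.
Number of transitions executed: 3.

Final answer: 3 steps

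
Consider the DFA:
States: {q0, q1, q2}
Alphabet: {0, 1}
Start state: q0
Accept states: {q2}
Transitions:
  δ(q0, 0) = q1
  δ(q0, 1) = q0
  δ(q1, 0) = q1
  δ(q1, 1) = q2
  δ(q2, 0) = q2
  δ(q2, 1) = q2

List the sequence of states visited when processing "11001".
Starting at q0
Read '1': q0 -> q0
Read '1': q0 -> q0
Read '0': q0 -> q1
Read '0': q1 -> q1
Read '1': q1 -> q2

Final answer: q0 -> q0 -> q0 -> q1 -> q1 -> q2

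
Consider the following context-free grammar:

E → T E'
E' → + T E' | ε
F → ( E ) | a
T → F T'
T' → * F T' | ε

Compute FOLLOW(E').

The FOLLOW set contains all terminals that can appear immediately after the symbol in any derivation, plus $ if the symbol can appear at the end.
Useful FIRST sets: FIRST(E') = {+, ε}, FIRST(T') = {*, ε} (both E' and T' are nullable).
FOLLOW(E): E is the start symbol → $; E appears in F → ( E ) followed by ')' → FOLLOW(E) = {), $}.
FOLLOW(E'): E' appears at the right end of E → T E' and of E' → + T E', so FOLLOW(E') ⊇ FOLLOW(E) (the second occurrence adds nothing new). FOLLOW(E') = {), $}.

Final answer: {$, )}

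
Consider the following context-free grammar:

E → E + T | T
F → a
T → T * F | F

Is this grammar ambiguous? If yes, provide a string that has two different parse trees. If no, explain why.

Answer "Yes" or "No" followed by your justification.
This is the standard stratified expression grammar: '+' is introduced only by the left-recursive rule E → E + T and '*' only by the left-recursive rule T → T * F, with F → a. For any string, the last '+' must be the one produced at the root E (everything after it is a T containing no '+'), and likewise within each T the last '*' is produced at its root. This fixes the parse tree uniquely (left-associative, '*' binding tighter than '+'), so every string has exactly one parse tree.

Final answer: No - the grammar is unambiguous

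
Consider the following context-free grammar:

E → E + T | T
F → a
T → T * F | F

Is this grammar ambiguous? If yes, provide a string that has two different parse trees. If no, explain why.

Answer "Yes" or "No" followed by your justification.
This is the standard stratified expression grammar: '+' is introduced only by the left-recursive rule E → E + T and '*' only by the left-recursive rule T → T * F, with F → a. For any string, the last '+' must be the one produced at the root E (everything after it is a T containing no '+'), and likewise within each T the last '*' is produced at its root. This fixes the parse tree uniquely (left-associative, '*' binding tighter than '+'), so every string has exactly one parse tree.

Final answer: No - the grammar is unambiguous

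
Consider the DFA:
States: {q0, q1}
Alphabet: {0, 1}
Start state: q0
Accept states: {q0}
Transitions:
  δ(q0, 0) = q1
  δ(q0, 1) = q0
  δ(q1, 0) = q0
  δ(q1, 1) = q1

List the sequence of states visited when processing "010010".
Starting at q0
Read '0': q0 -> q1
Read '1': q1 -> q1
Read '0': q1 -> q0
Read '0': q0 -> q1
Read '1': q1 -> q1
Read '0': q1 -> q0

Final answer: q0 -> q1 -> q1 -> q0 -> q1 -> q1 -> q0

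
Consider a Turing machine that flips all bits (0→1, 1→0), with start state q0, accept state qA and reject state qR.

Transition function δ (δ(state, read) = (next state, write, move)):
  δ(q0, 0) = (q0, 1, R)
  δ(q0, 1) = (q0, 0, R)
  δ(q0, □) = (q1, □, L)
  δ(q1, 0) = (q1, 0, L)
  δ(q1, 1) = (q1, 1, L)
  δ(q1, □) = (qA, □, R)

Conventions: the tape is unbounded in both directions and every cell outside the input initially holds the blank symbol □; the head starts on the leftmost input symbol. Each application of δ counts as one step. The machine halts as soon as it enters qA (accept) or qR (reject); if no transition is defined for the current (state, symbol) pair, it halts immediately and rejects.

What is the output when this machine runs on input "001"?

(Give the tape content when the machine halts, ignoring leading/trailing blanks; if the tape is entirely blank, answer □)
Step 0: [q0]001 (head at position 0)
Step 1: δ(q0, 0) = (q0, 1, R)  ⊢  1[q0]01 (head at position 1)
Step 2: δ(q0, 0) = (q0, 1, R)  ⊢  11[q0]1 (head at position 2)
Step 3: δ(q0, 1) = (q0, 0, R)  ⊢  110[q0]□ (head at position 3)
Step 4: δ(q0, □) = (q1, □, L)  ⊢  11[q1]0□ (head at position 2)
Step 5: δ(q1, 0) = (q1, 0, L)  ⊢  1[q1]10□ (head at position 1)
Step 6: δ(q1, 1) = (q1, 1, L)  ⊢  [q1]110□ (head at position 0)
Step 7: δ(q1, 1) = (q1, 1, L)  ⊢  [q1]□110□ (head at position -1)
Step 8: δ(q1, □) = (qA, □, R)  ⊢  □[qA]110□ (head at position 0)
The machine is in qA, so it halts and accepts.
Tape content when halted (ignoring surrounding blanks): 110

Final answer: Output: 110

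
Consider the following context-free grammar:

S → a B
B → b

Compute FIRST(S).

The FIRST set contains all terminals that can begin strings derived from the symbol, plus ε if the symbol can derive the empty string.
S has the single production S → a B, whose right-hand side begins with the terminal a. So FIRST(S) = {a}.

Final answer: {a}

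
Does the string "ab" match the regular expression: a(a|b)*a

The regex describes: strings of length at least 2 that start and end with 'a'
No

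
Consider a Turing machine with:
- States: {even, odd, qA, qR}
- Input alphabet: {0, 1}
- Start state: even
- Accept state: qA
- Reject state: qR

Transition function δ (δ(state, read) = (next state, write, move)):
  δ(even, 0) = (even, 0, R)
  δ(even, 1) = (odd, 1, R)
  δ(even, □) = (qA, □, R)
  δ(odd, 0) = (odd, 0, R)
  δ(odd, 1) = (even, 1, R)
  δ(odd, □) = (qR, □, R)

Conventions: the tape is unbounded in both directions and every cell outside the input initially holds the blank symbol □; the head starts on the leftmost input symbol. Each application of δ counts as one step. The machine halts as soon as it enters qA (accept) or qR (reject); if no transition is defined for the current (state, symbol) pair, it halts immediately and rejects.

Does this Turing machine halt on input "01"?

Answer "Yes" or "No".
Step 0: [even]01 (head at position 0)
Step 1: δ(even, 0) = (even, 0, R)  ⊢  0[even]1 (head at position 1)
Step 2: δ(even, 1) = (odd, 1, R)  ⊢  01[odd]□ (head at position 2)
Step 3: δ(odd, □) = (qR, □, R)  ⊢  01□[qR]□ (head at position 3)
The machine is in qR, so it halts and rejects.
It halts after 3 steps.

Final answer: Yes - halts after 3 steps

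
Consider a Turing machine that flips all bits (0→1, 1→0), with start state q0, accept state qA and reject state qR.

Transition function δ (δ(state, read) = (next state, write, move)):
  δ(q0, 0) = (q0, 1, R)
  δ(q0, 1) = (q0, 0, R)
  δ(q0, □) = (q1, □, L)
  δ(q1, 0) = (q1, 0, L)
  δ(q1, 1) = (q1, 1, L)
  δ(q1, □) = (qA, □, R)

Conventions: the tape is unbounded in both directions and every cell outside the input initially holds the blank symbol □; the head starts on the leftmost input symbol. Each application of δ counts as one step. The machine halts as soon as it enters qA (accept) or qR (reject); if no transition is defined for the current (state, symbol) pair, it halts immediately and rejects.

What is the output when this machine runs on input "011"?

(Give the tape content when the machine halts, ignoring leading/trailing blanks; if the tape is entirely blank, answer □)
Step 0: [q0]011 (head at position 0)
Step 1: δ(q0, 0) = (q0, 1, R)  ⊢  1[q0]11 (head at position 1)
Step 2: δ(q0, 1) = (q0, 0, R)  ⊢  10[q0]1 (head at position 2)
Step 3: δ(q0, 1) = (q0, 0, R)  ⊢  100[q0]□ (head at position 3)
Step 4: δ(q0, □) = (q1, □, L)  ⊢  10[q1]0□ (head at position 2)
Step 5: δ(q1, 0) = (q1, 0, L)  ⊢  1[q1]00□ (head at position 1)
Step 6: δ(q1, 0) = (q1, 0, L)  ⊢  [q1]100□ (head at position 0)
Step 7: δ(q1, 1) = (q1, 1, L)  ⊢  [q1]□100□ (head at position -1)
Step 8: δ(q1, □) = (qA, □, R)  ⊢  □[qA]100□ (head at position 0)
The machine is in qA, so it halts and accepts.
Tape content when halted (ignoring surrounding blanks): 100

Final answer: Output: 100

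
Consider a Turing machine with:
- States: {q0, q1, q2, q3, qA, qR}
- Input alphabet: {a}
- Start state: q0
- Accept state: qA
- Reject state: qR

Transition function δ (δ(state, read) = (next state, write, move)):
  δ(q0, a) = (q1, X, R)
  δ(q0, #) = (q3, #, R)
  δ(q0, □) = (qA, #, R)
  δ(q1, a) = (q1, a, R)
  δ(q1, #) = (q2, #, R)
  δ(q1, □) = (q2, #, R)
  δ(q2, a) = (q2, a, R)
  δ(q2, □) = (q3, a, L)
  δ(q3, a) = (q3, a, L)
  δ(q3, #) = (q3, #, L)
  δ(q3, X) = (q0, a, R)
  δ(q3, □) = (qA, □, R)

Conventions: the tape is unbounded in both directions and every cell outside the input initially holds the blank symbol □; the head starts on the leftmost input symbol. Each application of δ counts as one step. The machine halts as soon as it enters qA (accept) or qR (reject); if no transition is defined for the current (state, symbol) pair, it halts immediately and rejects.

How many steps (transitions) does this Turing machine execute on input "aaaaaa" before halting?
Trace (configuration after each step, as tape_left[state]tape_right with head position):
Step 0: [q0]aaaaaa (head at position 0)
Step 1: X[q1]aaaaa (head 1)
Step 2: Xa[q1]aaaa (head 2)
Step 3: Xaa[q1]aaa (head 3)
Step 4: Xaaa[q1]aa (head 4)
Step 5: Xaaaa[q1]a (head 5)
Step 6: Xaaaaa[q1]□ (head 6)
Step 7: Xaaaaa#[q2]□ (head 7)
Step 8: Xaaaaa[q3]#a (head 6)
Step 9: Xaaaa[q3]a#a (head 5)
Step 10: Xaaa[q3]aa#a (head 4)
Step 11: Xaa[q3]aaa#a (head 3)
Step 12: Xa[q3]aaaa#a (head 2)
Step 13: X[q3]aaaaa#a (head 1)
Step 14: [q3]Xaaaaa#a (head 0)
Step 15: a[q0]aaaaa#a (head 1)
Step 16: aX[q1]aaaa#a (head 2)
Step 17: aXa[q1]aaa#a (head 3)
Step 18: aXaa[q1]aa#a (head 4)
Step 19: aXaaa[q1]a#a (head 5)
Step 20: aXaaaa[q1]#a (head 6)
Step 21: aXaaaa#[q2]a (head 7)
Step 22: aXaaaa#a[q2]□ (head 8)
Step 23: aXaaaa#[q3]aa (head 7)
Step 24: aXaaaa[q3]#aa (head 6)
Step 25: aXaaa[q3]a#aa (head 5)
Step 26: aXaa[q3]aa#aa (head 4)
Step 27: aXa[q3]aaa#aa (head 3)
Step 28: aX[q3]aaaa#aa (head 2)
Step 29: a[q3]Xaaaa#aa (head 1)
Step 30: aa[q0]aaaa#aa (head 2)
Step 31: aaX[q1]aaa#aa (head 3)
Step 32: aaXa[q1]aa#aa (head 4)
Step 33: aaXaa[q1]a#aa (head 5)
Step 34: aaXaaa[q1]#aa (head 6)
Step 35: aaXaaa#[q2]aa (head 7)
Step 36: aaXaaa#a[q2]a (head 8)
Step 37: aaXaaa#aa[q2]□ (head 9)
Step 38: aaXaaa#a[q3]aa (head 8)
Step 39: aaXaaa#[q3]aaa (head 7)
Step 40: aaXaaa[q3]#aaa (head 6)
Step 41: aaXaa[q3]a#aaa (head 5)
Step 42: aaXa[q3]aa#aaa (head 4)
Step 43: aaX[q3]aaa#aaa (head 3)
Step 44: aa[q3]Xaaa#aaa (head 2)
Step 45: aaa[q0]aaa#aaa (head 3)
Step 46: aaaX[q1]aa#aaa (head 4)
Step 47: aaaXa[q1]a#aaa (head 5)
Step 48: aaaXaa[q1]#aaa (head 6)
Step 49: aaaXaa#[q2]aaa (head 7)
Step 50: aaaXaa#a[q2]aa (head 8)
Step 51: aaaXaa#aa[q2]a (head 9)
Step 52: aaaXaa#aaa[q2]□ (head 10)
Step 53: aaaXaa#aa[q3]aa (head 9)
Step 54: aaaXaa#a[q3]aaa (head 8)
Step 55: aaaXaa#[q3]aaaa (head 7)
Step 56: aaaXaa[q3]#aaaa (head 6)
Step 57: aaaXa[q3]a#aaaa (head 5)
Step 58: aaaX[q3]aa#aaaa (head 4)
Step 59: aaa[q3]Xaa#aaaa (head 3)
Step 60: aaaa[q0]aa#aaaa (head 4)
Step 61: aaaaX[q1]a#aaaa (head 5)
Step 62: aaaaXa[q1]#aaaa (head 6)
Step 63: aaaaXa#[q2]aaaa (head 7)
Step 64: aaaaXa#a[q2]aaa (head 8)
Step 65: aaaaXa#aa[q2]aa (head 9)
Step 66: aaaaXa#aaa[q2]a (head 10)
Step 67: aaaaXa#aaaa[q2]□ (head 11)
Step 68: aaaaXa#aaa[q3]aa (head 10)
Step 69: aaaaXa#aa[q3]aaa (head 9)
Step 70: aaaaXa#a[q3]aaaa (head 8)
Step 71: aaaaXa#[q3]aaaaa (head 7)
Step 72: aaaaXa[q3]#aaaaa (head 6)
Step 73: aaaaX[q3]a#aaaaa (head 5)
Step 74: aaaa[q3]Xa#aaaaa (head 4)
Step 75: aaaaa[q0]a#aaaaa (head 5)
Step 76: aaaaaX[q1]#aaaaa (head 6)
Step 77: aaaaaX#[q2]aaaaa (head 7)
Step 78: aaaaaX#a[q2]aaaa (head 8)
Step 79: aaaaaX#aa[q2]aaa (head 9)
Step 80: aaaaaX#aaa[q2]aa (head 10)
Step 81: aaaaaX#aaaa[q2]a (head 11)
Step 82: aaaaaX#aaaaa[q2]□ (head 12)
Step 83: aaaaaX#aaaa[q3]aa (head 11)
Step 84: aaaaaX#aaa[q3]aaa (head 10)
Step 85: aaaaaX#aa[q3]aaaa (head 9)
Step 86: aaaaaX#a[q3]aaaaa (head 8)
Step 87: aaaaaX#[q3]aaaaaa (head 7)
Step 88: aaaaaX[q3]#aaaaaa (head 6)
Step 89: aaaaa[q3]X#aaaaaa (head 5)
Step 90: aaaaaa[q0]#aaaaaa (head 6)
Step 91: aaaaaa#[q3]aaaaaa (head 7)
Step 92: aaaaaa[q3]#aaaaaa (head 6)
Step 93: aaaaa[q3]a#aaaaaa (head 5)
Step 94: aaaa[q3]aa#aaaaaa (head 4)
Step 95: aaa[q3]aaa#aaaaaa (head 3)
Step 96: aa[q3]aaaa#aaaaaa (head 2)
Step 97: a[q3]aaaaa#aaaaaa (head 1)
Step 98: [q3]aaaaaa#aaaaaa (head 0)
Step 99: [q3]□aaaaaa#aaaaaa (head -1)
Step 100: □[qA]aaaaaa#aaaaaa (head 0)
The machine is in qA, so it halts and accepts.
Number of transitions executed: 100.

Final answer: 100 steps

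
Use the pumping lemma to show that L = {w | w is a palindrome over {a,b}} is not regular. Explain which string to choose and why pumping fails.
Language: L = {w | w is a palindrome over {a,b}} (strings that read the same forwards and backwards)
Step 1: Assume for contradiction that L is regular, with pumping length p.
Step 2: Choose s = a^p b a^p. Then s ∈ L (it reads the same forwards and backwards) and |s| ≥ p.
Step 3: Consider any decomposition s = xyz with |xy| ≤ p and |y| > 0. Since |xy| ≤ p and the first p symbols of s are all a's, y = a^k for some k with 1 ≤ k ≤ p.
Step 4: Pumping up (i = 2): xy²z = a^(p+k) b a^p. Its reverse is a^p b a^(p+k) ≠ a^(p+k) b a^p (the single b is no longer in the middle), so xy²z is not a palindrome and xy²z ∉ L.
This contradicts the pumping lemma, so L is not regular.

Final answer: Choose s = a^p b a^p. Since |xy| ≤ p, y = a^k with k ≥ 1. Then xy²z = a^(p+k) b a^p is not a palindrome, so ∉ L.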